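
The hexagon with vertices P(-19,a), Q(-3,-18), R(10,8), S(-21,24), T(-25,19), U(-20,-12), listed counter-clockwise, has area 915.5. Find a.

-16

The doubled signed area Σ (x_i y_{i+1} − x_{i+1} y_i) is linear in a.
With a=0 it equals 1559; the coefficient of a is -17 (from the two edges through P).
So -17·a + 1559 = 2·915.5 = 1831 ⇒ a = -16.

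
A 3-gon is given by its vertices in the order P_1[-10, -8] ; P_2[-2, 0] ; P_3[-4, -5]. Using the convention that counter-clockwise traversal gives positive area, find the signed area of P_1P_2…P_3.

-12

Apply the shoelace (surveyor's) formula: 2A = Σ (x_i·y_{i+1} − x_{i+1}·y_i), indices taken mod 3.
Cross-terms: -16, 10, -18  ⇒  Σ = -24
Signed area = Σ/2 = -12 (negative ⇒ clockwise traversal).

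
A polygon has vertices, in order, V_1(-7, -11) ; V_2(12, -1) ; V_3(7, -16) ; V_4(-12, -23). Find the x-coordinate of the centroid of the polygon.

Apply the shoelace (surveyor's) formula. First the cross-terms c_i = x_i·y_{i+1} − x_{i+1}·y_i:
  139, -185, -353, -29  ⇒  2A = -428, A = -214.
Then Σ (x_i + x_{i+1})·c_i = -504, so x̄ = -504 / (6·(-214)) = 42/107.

42/107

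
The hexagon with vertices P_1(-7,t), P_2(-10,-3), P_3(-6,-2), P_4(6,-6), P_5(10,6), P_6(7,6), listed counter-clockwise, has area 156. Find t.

The doubled signed area Σ (x_i y_{i+1} − x_{i+1} y_i) is linear in t.
With t=0 it equals 227; the coefficient of t is 17 (from the two edges through P_1).
So 17·t + 227 = 2·156 = 312 ⇒ t = 5.

5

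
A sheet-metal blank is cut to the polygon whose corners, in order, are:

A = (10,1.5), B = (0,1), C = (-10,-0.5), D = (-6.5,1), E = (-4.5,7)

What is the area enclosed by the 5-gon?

55.5

A→B: (10)(1) − (0)(1.5) = 10
B→C: (0)(-0.5) − (-10)(1) = 10
C→D: (-10)(1) − (-6.5)(-0.5) = -13.25
D→E: (-6.5)(7) − (-4.5)(1) = -41
E→A: (-4.5)(1.5) − (10)(7) = -76.75
Σ = -111
Area = |Σ|/2 = 55.5.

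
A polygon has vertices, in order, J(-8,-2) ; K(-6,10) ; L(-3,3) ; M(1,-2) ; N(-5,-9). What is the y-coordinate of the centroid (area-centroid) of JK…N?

-157/237

Apply the shoelace formula. First the cross-terms c_i = x_i·y_{i+1} − x_{i+1}·y_i:
  -92, 12, 3, -19, -62  ⇒  2A = -158, A = -79.
Then Σ (y_i + y_{i+1})·c_i = 314, so ȳ = 314 / (6·(-79)) = -157/237.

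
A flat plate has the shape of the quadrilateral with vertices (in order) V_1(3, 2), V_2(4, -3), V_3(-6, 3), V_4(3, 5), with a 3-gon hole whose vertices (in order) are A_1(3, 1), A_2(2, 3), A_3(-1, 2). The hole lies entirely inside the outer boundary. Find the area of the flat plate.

32

Outer boundary:
V_1→V_2: (3)(-3) − (4)(2) = -17
V_2→V_3: (4)(3) − (-6)(-3) = -6
V_3→V_4: (-6)(5) − (3)(3) = -39
V_4→V_1: (3)(2) − (3)(5) = -9
Σ = -71
Area = |Σ|/2 = 35.5.
Hole:
Apply the shoelace formula: 2A = Σ (x_i·y_{i+1} − x_{i+1}·y_i), indices taken mod 3.
Σ = (7) + (7) + (-7) = 7
Area = |Σ|/2 = 3.5.
Net area = 35.5 − 3.5 = 32.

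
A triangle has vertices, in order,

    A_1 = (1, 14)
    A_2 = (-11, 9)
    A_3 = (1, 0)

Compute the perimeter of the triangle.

42

|A_1A_2| = √((-12)² + (-5)²) = √169 = 13
|A_2A_3| = √((12)² + (-9)²) = √225 = 15
|A_3A_1| = √((0)² + (14)²) = √196 = 14
Perimeter = 13 + 15 + 14 = 42.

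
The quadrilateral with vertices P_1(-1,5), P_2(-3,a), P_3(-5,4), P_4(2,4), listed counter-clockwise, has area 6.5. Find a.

6

The doubled signed area Σ (x_i y_{i+1} − x_{i+1} y_i) is linear in a.
With a=0 it equals -11; the coefficient of a is 4 (from the two edges through P_2).
So 4·a + -11 = 2·6.5 = 13 ⇒ a = 6.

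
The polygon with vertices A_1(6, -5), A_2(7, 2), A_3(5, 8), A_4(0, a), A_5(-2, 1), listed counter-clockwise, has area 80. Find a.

9

Write out the shoelace sum; only the two edges meeting at A_4 involve a:
2·Area = [(5·a − 0·8) + (0·1 − (-2)·a)] + 97
       = 7·a + 97 = 160
⇒ a = 9.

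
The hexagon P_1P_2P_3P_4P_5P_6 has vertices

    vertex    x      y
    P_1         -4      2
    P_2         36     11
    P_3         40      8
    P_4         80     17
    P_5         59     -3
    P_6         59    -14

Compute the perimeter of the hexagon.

|P_1P_2| = √((40)² + (9)²) = √1681 = 41
|P_2P_3| = √((4)² + (-3)²) = √25 = 5
|P_3P_4| = √((40)² + (9)²) = √1681 = 41
|P_4P_5| = √((-21)² + (-20)²) = √841 = 29
|P_5P_6| = √((0)² + (-11)²) = √121 = 11
|P_6P_1| = √((-63)² + (16)²) = √4225 = 65
Perimeter = 41 + 5 + 41 + 29 + 11 + 65 = 192.

192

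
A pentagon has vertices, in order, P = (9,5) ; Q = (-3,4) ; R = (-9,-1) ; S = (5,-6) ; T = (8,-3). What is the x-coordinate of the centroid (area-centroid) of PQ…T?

Apply the shoelace formula. First the cross-terms c_i = x_i·y_{i+1} − x_{i+1}·y_i:
  51, 39, 59, 33, 67  ⇒  2A = 249, A = 124.5.
Then Σ (x_i + x_{i+1})·c_i = 1170, so x̄ = 1170 / (6·124.5) = 130/83.

130/83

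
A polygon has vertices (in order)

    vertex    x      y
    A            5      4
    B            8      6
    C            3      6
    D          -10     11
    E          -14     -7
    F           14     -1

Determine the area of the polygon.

Σ = (-2) + (30) + (93) + (224) + (112) + (61) = 518
Area = |Σ|/2 = 259.

259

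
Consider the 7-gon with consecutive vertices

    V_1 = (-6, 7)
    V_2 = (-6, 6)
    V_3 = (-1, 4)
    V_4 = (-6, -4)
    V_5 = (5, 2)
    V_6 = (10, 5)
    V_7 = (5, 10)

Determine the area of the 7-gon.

Apply the shoelace formula: 2A = Σ (x_i·y_{i+1} − x_{i+1}·y_i), indices taken mod 7.
Cross-terms: 6, -18, 28, 8, 5, 75, 95  ⇒  Σ = 199
Area = |Σ|/2 = 99.5.

99.5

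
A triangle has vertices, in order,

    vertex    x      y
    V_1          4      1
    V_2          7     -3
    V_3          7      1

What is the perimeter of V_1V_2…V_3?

|V_1V_2| = √((3)² + (-4)²) = √25 = 5
|V_2V_3| = √((0)² + (4)²) = √16 = 4
|V_3V_1| = √((-3)² + (0)²) = √9 = 3
Perimeter = 5 + 4 + 3 = 12.

12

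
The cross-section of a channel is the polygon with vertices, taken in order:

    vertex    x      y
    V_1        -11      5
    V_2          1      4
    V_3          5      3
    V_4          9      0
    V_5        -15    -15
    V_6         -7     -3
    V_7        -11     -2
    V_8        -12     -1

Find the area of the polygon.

Apply the surveyor's formula: 2A = Σ (x_i·y_{i+1} − x_{i+1}·y_i), indices taken mod 8.
Σ = (-49) + (-17) + (-27) + (-135) + (-60) + (-19) + (-13) + (-71) = -391
Area = |Σ|/2 = 195.5.

195.5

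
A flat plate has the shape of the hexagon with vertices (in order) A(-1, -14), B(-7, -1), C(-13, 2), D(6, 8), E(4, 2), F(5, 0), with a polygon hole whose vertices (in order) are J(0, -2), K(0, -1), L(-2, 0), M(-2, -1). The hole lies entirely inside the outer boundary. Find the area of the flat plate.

168

Outer boundary:
Σ = (-97) + (-27) + (-116) + (-20) + (-10) + (-70) = -340
Area = |Σ|/2 = 170.
Hole:
Apply the shoelace formula: 2A = Σ (x_i·y_{i+1} − x_{i+1}·y_i), indices taken mod 4.
Cross-terms: 0, -2, 2, 4  ⇒  Σ = 4
Area = |Σ|/2 = 2.
Net area = 170 − 2 = 168.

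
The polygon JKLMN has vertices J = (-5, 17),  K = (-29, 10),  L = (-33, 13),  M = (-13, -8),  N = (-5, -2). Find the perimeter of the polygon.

|JK| = √((-24)² + (-7)²) = √625 = 25
|KL| = √((-4)² + (3)²) = √25 = 5
|LM| = √((20)² + (-21)²) = √841 = 29
|MN| = √((8)² + (6)²) = √100 = 10
|NJ| = √((0)² + (19)²) = √361 = 19
Perimeter = 25 + 5 + 29 + 10 + 19 = 88.

88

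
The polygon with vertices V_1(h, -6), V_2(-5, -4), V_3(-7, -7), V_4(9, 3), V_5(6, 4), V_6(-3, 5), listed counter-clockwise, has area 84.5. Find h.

The doubled signed area Σ (x_i y_{i+1} − x_{i+1} y_i) is linear in h.
With h=0 it equals 97; the coefficient of h is -9 (from the two edges through V_1).
So -9·h + 97 = 2·84.5 = 169 ⇒ h = -8.

-8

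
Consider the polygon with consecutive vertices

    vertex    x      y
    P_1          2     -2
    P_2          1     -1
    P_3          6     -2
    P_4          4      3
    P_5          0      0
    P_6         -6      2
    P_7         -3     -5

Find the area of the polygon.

Apply the surveyor's formula: 2A = Σ (x_i·y_{i+1} − x_{i+1}·y_i), indices taken mod 7.
P_1→P_2: (2)(-1) − (1)(-2) = 0
P_2→P_3: (1)(-2) − (6)(-1) = 4
P_3→P_4: (6)(3) − (4)(-2) = 26
P_4→P_5: (4)(0) − (0)(3) = 0
P_5→P_6: (0)(2) − (-6)(0) = 0
P_6→P_7: (-6)(-5) − (-3)(2) = 36
P_7→P_1: (-3)(-2) − (2)(-5) = 16
Σ = 82
Area = |Σ|/2 = 41.

41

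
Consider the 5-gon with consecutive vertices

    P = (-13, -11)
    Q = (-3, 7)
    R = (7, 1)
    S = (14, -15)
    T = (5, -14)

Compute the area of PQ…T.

326.5

Apply Gauss's area formula: 2A = Σ (x_i·y_{i+1} − x_{i+1}·y_i), indices taken mod 5.
Cross-terms: -124, -52, -119, -121, -237  ⇒  Σ = -653
Area = |Σ|/2 = 326.5.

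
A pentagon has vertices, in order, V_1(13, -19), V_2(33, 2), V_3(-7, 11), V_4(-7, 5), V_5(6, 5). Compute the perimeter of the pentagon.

114

|V_1V_2| = √((20)² + (21)²) = √841 = 29
|V_2V_3| = √((-40)² + (9)²) = √1681 = 41
|V_3V_4| = √((0)² + (-6)²) = √36 = 6
|V_4V_5| = √((13)² + (0)²) = √169 = 13
|V_5V_1| = √((7)² + (-24)²) = √625 = 25
Perimeter = 29 + 41 + 6 + 13 + 25 = 114.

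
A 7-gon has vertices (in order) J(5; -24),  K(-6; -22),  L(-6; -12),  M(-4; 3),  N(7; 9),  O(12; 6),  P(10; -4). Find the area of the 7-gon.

J→K: (5)(-22) − (-6)(-24) = -254
K→L: (-6)(-12) − (-6)(-22) = -60
L→M: (-6)(3) − (-4)(-12) = -66
M→N: (-4)(9) − (7)(3) = -57
N→O: (7)(6) − (12)(9) = -66
O→P: (12)(-4) − (10)(6) = -108
P→J: (10)(-24) − (5)(-4) = -220
Σ = -831
Area = |Σ|/2 = 415.5.

415.5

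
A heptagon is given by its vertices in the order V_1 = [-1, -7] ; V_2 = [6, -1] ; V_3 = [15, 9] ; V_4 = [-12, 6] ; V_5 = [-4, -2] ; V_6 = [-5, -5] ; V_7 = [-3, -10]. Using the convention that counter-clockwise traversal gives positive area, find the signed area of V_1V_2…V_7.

207

Apply the shoelace (surveyor's) formula: 2A = Σ (x_i·y_{i+1} − x_{i+1}·y_i), indices taken mod 7.
Cross-terms: 43, 69, 198, 48, 10, 35, 11  ⇒  Σ = 414
Signed area = Σ/2 = 207 (positive ⇒ counter-clockwise traversal).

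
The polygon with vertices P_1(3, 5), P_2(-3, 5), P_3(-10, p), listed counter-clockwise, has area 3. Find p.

The doubled signed area Σ (x_i y_{i+1} − x_{i+1} y_i) is linear in p.
With p=0 it equals 30; the coefficient of p is -6 (from the two edges through P_3).
So -6·p + 30 = 2·3 = 6 ⇒ p = 4.

4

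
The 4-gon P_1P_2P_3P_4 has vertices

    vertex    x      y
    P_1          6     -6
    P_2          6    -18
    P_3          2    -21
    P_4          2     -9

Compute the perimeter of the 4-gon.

|P_1P_2| = √((0)² + (-12)²) = √144 = 12
|P_2P_3| = √((-4)² + (-3)²) = √25 = 5
|P_3P_4| = √((0)² + (12)²) = √144 = 12
|P_4P_1| = √((4)² + (3)²) = √25 = 5
Perimeter = 12 + 5 + 12 + 5 = 34.

34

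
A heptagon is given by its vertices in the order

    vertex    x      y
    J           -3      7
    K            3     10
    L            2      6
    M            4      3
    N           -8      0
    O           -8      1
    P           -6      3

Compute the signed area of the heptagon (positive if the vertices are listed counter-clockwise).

J→K: (-3)(10) − (3)(7) = -51
K→L: (3)(6) − (2)(10) = -2
L→M: (2)(3) − (4)(6) = -18
M→N: (4)(0) − (-8)(3) = 24
N→O: (-8)(1) − (-8)(0) = -8
O→P: (-8)(3) − (-6)(1) = -18
P→J: (-6)(7) − (-3)(3) = -33
Σ = -106
Signed area = Σ/2 = -53 (negative ⇒ clockwise traversal).

-53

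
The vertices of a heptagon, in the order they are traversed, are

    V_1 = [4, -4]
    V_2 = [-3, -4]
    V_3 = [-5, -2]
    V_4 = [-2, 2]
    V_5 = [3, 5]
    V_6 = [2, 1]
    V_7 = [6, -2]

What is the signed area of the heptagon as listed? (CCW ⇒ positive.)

-52.5

V_1→V_2: (4)(-4) − (-3)(-4) = -28
V_2→V_3: (-3)(-2) − (-5)(-4) = -14
V_3→V_4: (-5)(2) − (-2)(-2) = -14
V_4→V_5: (-2)(5) − (3)(2) = -16
V_5→V_6: (3)(1) − (2)(5) = -7
V_6→V_7: (2)(-2) − (6)(1) = -10
V_7→V_1: (6)(-4) − (4)(-2) = -16
Σ = -105
Signed area = Σ/2 = -52.5 (negative ⇒ clockwise traversal).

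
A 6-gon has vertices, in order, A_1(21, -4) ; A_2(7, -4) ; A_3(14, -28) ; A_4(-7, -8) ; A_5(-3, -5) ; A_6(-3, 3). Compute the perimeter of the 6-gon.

|A_1A_2| = √((-14)² + (0)²) = √196 = 14
|A_2A_3| = √((7)² + (-24)²) = √625 = 25
|A_3A_4| = √((-21)² + (20)²) = √841 = 29
|A_4A_5| = √((4)² + (3)²) = √25 = 5
|A_5A_6| = √((0)² + (8)²) = √64 = 8
|A_6A_1| = √((24)² + (-7)²) = √625 = 25
Perimeter = 14 + 25 + 29 + 5 + 8 + 25 = 106.

106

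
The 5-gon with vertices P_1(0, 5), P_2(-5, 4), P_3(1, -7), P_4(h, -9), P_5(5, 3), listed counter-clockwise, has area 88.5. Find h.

6

The doubled signed area Σ (x_i y_{i+1} − x_{i+1} y_i) is linear in h.
With h=0 it equals 117; the coefficient of h is 10 (from the two edges through P_4).
So 10·h + 117 = 2·88.5 = 177 ⇒ h = 6.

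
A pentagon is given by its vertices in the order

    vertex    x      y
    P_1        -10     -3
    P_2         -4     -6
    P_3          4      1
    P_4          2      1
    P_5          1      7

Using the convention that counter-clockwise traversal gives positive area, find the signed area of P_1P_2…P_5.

75

P_1→P_2: (-10)(-6) − (-4)(-3) = 48
P_2→P_3: (-4)(1) − (4)(-6) = 20
P_3→P_4: (4)(1) − (2)(1) = 2
P_4→P_5: (2)(7) − (1)(1) = 13
P_5→P_1: (1)(-3) − (-10)(7) = 67
Σ = 150
Signed area = Σ/2 = 75 (positive ⇒ counter-clockwise traversal).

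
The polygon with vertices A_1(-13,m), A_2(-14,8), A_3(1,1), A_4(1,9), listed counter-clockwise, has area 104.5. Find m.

14

The doubled signed area Σ (x_i y_{i+1} − x_{i+1} y_i) is linear in m.
With m=0 it equals -1; the coefficient of m is 15 (from the two edges through A_1).
So 15·m + -1 = 2·104.5 = 209 ⇒ m = 14.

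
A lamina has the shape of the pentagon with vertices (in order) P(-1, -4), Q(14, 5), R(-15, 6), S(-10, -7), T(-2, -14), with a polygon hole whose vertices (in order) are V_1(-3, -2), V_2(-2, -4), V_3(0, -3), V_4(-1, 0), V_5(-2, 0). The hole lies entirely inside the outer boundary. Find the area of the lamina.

Outer boundary:
Σ = (51) + (159) + (165) + (126) + (-6) = 495
Area = |Σ|/2 = 247.5.
Hole:
Apply the shoelace formula: 2A = Σ (x_i·y_{i+1} − x_{i+1}·y_i), indices taken mod 5.
Σ = (8) + (6) + (-3) + (0) + (4) = 15
Area = |Σ|/2 = 7.5.
Net area = 247.5 − 7.5 = 240.

240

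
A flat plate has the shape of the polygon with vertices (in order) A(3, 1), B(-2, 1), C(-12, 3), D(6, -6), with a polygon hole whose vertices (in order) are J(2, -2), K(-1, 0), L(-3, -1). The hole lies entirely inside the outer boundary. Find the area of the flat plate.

41

Outer boundary:
Apply Gauss's area formula: 2A = Σ (x_i·y_{i+1} − x_{i+1}·y_i), indices taken mod 4.
Cross-terms: 5, 6, 54, 24  ⇒  Σ = 89
Area = |Σ|/2 = 44.5.
Hole:
Σ = (-2) + (1) + (8) = 7
Area = |Σ|/2 = 3.5.
Net area = 44.5 − 3.5 = 41.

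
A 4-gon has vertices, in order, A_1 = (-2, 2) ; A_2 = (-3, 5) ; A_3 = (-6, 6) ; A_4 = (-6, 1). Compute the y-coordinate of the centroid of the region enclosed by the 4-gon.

71/21

Apply the shoelace formula. First the cross-terms c_i = x_i·y_{i+1} − x_{i+1}·y_i:
  -4, 12, 30, -10  ⇒  2A = 28, A = 14.
Then Σ (y_i + y_{i+1})·c_i = 284, so ȳ = 284 / (6·14) = 71/21.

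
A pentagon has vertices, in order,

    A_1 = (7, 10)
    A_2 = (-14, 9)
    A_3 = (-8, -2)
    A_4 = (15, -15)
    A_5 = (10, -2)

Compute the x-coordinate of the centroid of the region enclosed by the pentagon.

Apply the surveyor's formula. First the cross-terms c_i = x_i·y_{i+1} − x_{i+1}·y_i:
  203, 100, 150, 120, 114  ⇒  2A = 687, A = 343.5.
Then Σ (x_i + x_{i+1})·c_i = 2367, so x̄ = 2367 / (6·343.5) = 263/229.

263/229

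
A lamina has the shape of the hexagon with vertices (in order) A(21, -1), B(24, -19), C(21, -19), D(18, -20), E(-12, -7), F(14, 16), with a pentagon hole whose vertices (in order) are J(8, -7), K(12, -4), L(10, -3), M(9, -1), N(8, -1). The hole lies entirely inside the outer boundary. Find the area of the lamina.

Outer boundary:
Cross-terms: -375, -57, -78, -366, -94, -350  ⇒  Σ = -1320
Area = |Σ|/2 = 660.
Hole:
J→K: (8)(-4) − (12)(-7) = 52
K→L: (12)(-3) − (10)(-4) = 4
L→M: (10)(-1) − (9)(-3) = 17
M→N: (9)(-1) − (8)(-1) = -1
N→J: (8)(-7) − (8)(-1) = -48
Σ = 24
Area = |Σ|/2 = 12.
Net area = 660 − 12 = 648.

648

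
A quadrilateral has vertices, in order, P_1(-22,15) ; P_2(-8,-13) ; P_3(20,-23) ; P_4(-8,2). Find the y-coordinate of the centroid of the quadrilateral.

-64/9

Apply the surveyor's formula. First the cross-terms c_i = x_i·y_{i+1} − x_{i+1}·y_i:
  406, 444, -144, -76  ⇒  2A = 630, A = 315.
Then Σ (y_i + y_{i+1})·c_i = -13440, so ȳ = -13440 / (6·315) = -64/9.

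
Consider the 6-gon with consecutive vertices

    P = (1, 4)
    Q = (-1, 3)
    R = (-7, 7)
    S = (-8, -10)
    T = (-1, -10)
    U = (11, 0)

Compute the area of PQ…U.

Apply the shoelace formula: 2A = Σ (x_i·y_{i+1} − x_{i+1}·y_i), indices taken mod 6.
P→Q: (1)(3) − (-1)(4) = 7
Q→R: (-1)(7) − (-7)(3) = 14
R→S: (-7)(-10) − (-8)(7) = 126
S→T: (-8)(-10) − (-1)(-10) = 70
T→U: (-1)(0) − (11)(-10) = 110
U→P: (11)(4) − (1)(0) = 44
Σ = 371
Area = |Σ|/2 = 185.5.

185.5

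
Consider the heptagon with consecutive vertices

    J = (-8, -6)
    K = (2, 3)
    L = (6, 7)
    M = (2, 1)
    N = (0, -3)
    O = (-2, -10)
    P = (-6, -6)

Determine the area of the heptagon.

Σ = (-12) + (-4) + (-8) + (-6) + (-6) + (-48) + (-12) = -96
Area = |Σ|/2 = 48.

48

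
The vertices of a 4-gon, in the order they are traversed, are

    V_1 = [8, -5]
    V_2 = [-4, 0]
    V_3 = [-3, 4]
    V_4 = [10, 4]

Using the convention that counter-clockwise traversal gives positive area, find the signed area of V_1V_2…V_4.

Apply the shoelace formula: 2A = Σ (x_i·y_{i+1} − x_{i+1}·y_i), indices taken mod 4.
V_1→V_2: (8)(0) − (-4)(-5) = -20
V_2→V_3: (-4)(4) − (-3)(0) = -16
V_3→V_4: (-3)(4) − (10)(4) = -52
V_4→V_1: (10)(-5) − (8)(4) = -82
Σ = -170
Signed area = Σ/2 = -85 (negative ⇒ clockwise traversal).

-85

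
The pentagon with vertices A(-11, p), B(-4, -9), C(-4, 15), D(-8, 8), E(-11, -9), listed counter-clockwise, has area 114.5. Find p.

-11

The doubled signed area Σ (x_i y_{i+1} − x_{i+1} y_i) is linear in p.
With p=0 it equals 152; the coefficient of p is -7 (from the two edges through A).
So -7·p + 152 = 2·114.5 = 229 ⇒ p = -11.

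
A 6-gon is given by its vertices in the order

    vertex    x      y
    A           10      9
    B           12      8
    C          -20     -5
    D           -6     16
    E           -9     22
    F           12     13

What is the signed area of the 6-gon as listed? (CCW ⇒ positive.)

-334.5

Apply the shoelace (surveyor's) formula: 2A = Σ (x_i·y_{i+1} − x_{i+1}·y_i), indices taken mod 6.
A→B: (10)(8) − (12)(9) = -28
B→C: (12)(-5) − (-20)(8) = 100
C→D: (-20)(16) − (-6)(-5) = -350
D→E: (-6)(22) − (-9)(16) = 12
E→F: (-9)(13) − (12)(22) = -381
F→A: (12)(9) − (10)(13) = -22
Σ = -669
Signed area = Σ/2 = -334.5 (negative ⇒ clockwise traversal).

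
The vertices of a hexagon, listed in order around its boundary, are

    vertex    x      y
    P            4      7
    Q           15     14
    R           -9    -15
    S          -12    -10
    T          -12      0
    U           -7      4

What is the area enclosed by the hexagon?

Apply the shoelace formula: 2A = Σ (x_i·y_{i+1} − x_{i+1}·y_i), indices taken mod 6.
Σ = (-49) + (-99) + (-90) + (-120) + (-48) + (-65) = -471
Area = |Σ|/2 = 235.5.

235.5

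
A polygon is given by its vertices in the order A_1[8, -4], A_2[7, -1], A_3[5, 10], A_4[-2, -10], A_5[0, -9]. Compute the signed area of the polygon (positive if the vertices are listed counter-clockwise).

Apply the surveyor's formula: 2A = Σ (x_i·y_{i+1} − x_{i+1}·y_i), indices taken mod 5.
Cross-terms: 20, 75, -30, 18, 72  ⇒  Σ = 155
Signed area = Σ/2 = 77.5 (positive ⇒ counter-clockwise traversal).

77.5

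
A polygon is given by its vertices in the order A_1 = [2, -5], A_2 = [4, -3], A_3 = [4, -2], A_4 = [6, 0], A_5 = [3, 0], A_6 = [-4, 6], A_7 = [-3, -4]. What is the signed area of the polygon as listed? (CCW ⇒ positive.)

Cross-terms: 14, 4, 12, 0, 18, 34, 23  ⇒  Σ = 105
Signed area = Σ/2 = 52.5 (positive ⇒ counter-clockwise traversal).

52.5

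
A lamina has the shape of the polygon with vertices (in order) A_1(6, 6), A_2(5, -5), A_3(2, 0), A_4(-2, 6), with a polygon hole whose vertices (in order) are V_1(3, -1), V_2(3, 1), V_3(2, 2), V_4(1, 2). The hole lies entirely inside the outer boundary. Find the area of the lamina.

Outer boundary:
Cross-terms: -60, 10, 12, -48  ⇒  Σ = -86
Area = |Σ|/2 = 43.
Hole:
Apply Gauss's area formula: 2A = Σ (x_i·y_{i+1} − x_{i+1}·y_i), indices taken mod 4.
Σ = (6) + (4) + (2) + (-7) = 5
Area = |Σ|/2 = 2.5.
Net area = 43 − 2.5 = 40.5.

40.5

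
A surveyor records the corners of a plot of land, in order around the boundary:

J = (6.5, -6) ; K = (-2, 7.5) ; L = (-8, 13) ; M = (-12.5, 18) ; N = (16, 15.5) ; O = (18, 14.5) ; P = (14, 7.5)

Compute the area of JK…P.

320.125

Cross-terms: 36.75, 34, 18.5, -481.75, -47, -68, -132.75  ⇒  Σ = -640.25
Area = |Σ|/2 = 320.125.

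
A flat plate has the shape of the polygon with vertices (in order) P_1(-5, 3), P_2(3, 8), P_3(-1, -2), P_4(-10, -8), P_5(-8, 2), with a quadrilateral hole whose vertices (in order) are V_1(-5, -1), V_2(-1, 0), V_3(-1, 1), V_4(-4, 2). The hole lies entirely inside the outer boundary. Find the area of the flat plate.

71.5

Outer boundary:
Σ = (-49) + (2) + (-12) + (-84) + (-14) = -157
Area = |Σ|/2 = 78.5.
Hole:
Apply Gauss's area formula: 2A = Σ (x_i·y_{i+1} − x_{i+1}·y_i), indices taken mod 4.
Σ = (-1) + (-1) + (2) + (14) = 14
Area = |Σ|/2 = 7.
Net area = 78.5 − 7 = 71.5.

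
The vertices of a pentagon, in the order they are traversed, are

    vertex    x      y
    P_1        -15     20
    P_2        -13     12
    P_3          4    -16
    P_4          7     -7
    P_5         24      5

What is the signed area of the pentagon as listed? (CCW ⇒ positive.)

Cross-terms: 80, 160, 84, 203, 555  ⇒  Σ = 1082
Signed area = Σ/2 = 541 (positive ⇒ counter-clockwise traversal).

541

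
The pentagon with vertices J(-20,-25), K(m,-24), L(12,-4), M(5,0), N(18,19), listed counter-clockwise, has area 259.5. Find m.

-14

Write out the shoelace sum; only the two edges meeting at K involve m:
2·Area = [((-20)·(-24) − m·(-25)) + (m·(-4) − 12·(-24))] + 45
       = 21·m + 813 = 519
⇒ m = -14.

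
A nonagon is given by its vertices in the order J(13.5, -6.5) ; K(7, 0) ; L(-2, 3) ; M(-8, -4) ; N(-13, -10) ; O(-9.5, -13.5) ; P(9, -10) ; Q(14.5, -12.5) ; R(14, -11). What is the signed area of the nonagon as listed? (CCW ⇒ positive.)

Σ = (45.5) + (21) + (32) + (28) + (80.5) + (216.5) + (32.5) + (15.5) + (57.5) = 529
Signed area = Σ/2 = 264.5 (positive ⇒ counter-clockwise traversal).

264.5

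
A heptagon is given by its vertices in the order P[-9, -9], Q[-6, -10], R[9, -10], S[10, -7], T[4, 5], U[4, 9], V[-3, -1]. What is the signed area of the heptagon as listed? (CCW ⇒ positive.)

179

Apply Gauss's area formula: 2A = Σ (x_i·y_{i+1} − x_{i+1}·y_i), indices taken mod 7.
Cross-terms: 36, 150, 37, 78, 16, 23, 18  ⇒  Σ = 358
Signed area = Σ/2 = 179 (positive ⇒ counter-clockwise traversal).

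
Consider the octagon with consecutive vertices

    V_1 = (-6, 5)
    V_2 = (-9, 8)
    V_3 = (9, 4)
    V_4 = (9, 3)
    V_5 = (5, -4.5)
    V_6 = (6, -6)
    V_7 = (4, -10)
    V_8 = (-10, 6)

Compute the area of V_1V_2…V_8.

152.25

Apply the shoelace formula: 2A = Σ (x_i·y_{i+1} − x_{i+1}·y_i), indices taken mod 8.
Σ = (-3) + (-108) + (-9) + (-55.5) + (-3) + (-36) + (-76) + (-14) = -304.5
Area = |Σ|/2 = 152.25.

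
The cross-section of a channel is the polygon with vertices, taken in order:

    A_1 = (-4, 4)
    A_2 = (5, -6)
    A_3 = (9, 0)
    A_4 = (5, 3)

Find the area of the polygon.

58.5

Apply the shoelace formula: 2A = Σ (x_i·y_{i+1} − x_{i+1}·y_i), indices taken mod 4.
Σ = (4) + (54) + (27) + (32) = 117
Area = |Σ|/2 = 58.5.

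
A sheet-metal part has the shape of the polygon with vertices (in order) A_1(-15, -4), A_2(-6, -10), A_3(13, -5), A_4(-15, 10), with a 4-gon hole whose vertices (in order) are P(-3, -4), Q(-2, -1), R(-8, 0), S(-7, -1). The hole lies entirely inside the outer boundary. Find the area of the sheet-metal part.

Outer boundary:
A_1→A_2: (-15)(-10) − (-6)(-4) = 126
A_2→A_3: (-6)(-5) − (13)(-10) = 160
A_3→A_4: (13)(10) − (-15)(-5) = 55
A_4→A_1: (-15)(-4) − (-15)(10) = 210
Σ = 551
Area = |Σ|/2 = 275.5.
Hole:
P→Q: (-3)(-1) − (-2)(-4) = -5
Q→R: (-2)(0) − (-8)(-1) = -8
R→S: (-8)(-1) − (-7)(0) = 8
S→P: (-7)(-4) − (-3)(-1) = 25
Σ = 20
Area = |Σ|/2 = 10.
Net area = 275.5 − 10 = 265.5.

265.5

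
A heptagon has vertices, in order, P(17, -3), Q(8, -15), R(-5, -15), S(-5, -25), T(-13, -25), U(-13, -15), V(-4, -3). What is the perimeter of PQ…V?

92

|PQ| = √((-9)² + (-12)²) = √225 = 15
|QR| = √((-13)² + (0)²) = √169 = 13
|RS| = √((0)² + (-10)²) = √100 = 10
|ST| = √((-8)² + (0)²) = √64 = 8
|TU| = √((0)² + (10)²) = √100 = 10
|UV| = √((9)² + (12)²) = √225 = 15
|VP| = √((21)² + (0)²) = √441 = 21
Perimeter = 15 + 13 + 10 + 8 + 10 + 15 + 21 = 92.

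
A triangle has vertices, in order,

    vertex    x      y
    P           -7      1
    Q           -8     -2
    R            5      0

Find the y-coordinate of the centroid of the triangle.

-1/3

Apply the shoelace formula. First the cross-terms c_i = x_i·y_{i+1} − x_{i+1}·y_i:
  22, 10, 5  ⇒  2A = 37, A = 18.5.
Then Σ (y_i + y_{i+1})·c_i = -37, so ȳ = -37 / (6·18.5) = -1/3.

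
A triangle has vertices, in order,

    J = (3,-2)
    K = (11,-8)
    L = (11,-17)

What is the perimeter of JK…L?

36

|JK| = √((8)² + (-6)²) = √100 = 10
|KL| = √((0)² + (-9)²) = √81 = 9
|LJ| = √((-8)² + (15)²) = √289 = 17
Perimeter = 10 + 9 + 17 = 36.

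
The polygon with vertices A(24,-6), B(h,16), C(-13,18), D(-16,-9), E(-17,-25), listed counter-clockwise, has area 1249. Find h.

Write out the shoelace sum; only the two edges meeting at B involve h:
2·Area = [(24·16 − h·(-6)) + (h·18 − (-13)·16)] + 1354
       = 24·h + 1946 = 2498
⇒ h = 23.

23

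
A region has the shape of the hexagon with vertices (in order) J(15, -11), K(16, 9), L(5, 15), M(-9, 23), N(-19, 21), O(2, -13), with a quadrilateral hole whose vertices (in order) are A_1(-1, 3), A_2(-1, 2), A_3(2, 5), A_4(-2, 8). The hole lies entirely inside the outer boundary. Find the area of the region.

Outer boundary:
Apply the shoelace formula: 2A = Σ (x_i·y_{i+1} − x_{i+1}·y_i), indices taken mod 6.
Σ = (311) + (195) + (250) + (248) + (205) + (173) = 1382
Area = |Σ|/2 = 691.
Hole:
Apply Gauss's area formula: 2A = Σ (x_i·y_{i+1} − x_{i+1}·y_i), indices taken mod 4.
A_1→A_2: (-1)(2) − (-1)(3) = 1
A_2→A_3: (-1)(5) − (2)(2) = -9
A_3→A_4: (2)(8) − (-2)(5) = 26
A_4→A_1: (-2)(3) − (-1)(8) = 2
Σ = 20
Area = |Σ|/2 = 10.
Net area = 691 − 10 = 681.

681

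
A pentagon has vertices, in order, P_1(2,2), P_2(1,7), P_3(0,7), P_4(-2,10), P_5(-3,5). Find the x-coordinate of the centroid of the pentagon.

-23/37

Apply the shoelace formula. First the cross-terms c_i = x_i·y_{i+1} − x_{i+1}·y_i:
  12, 7, 14, 20, -16  ⇒  2A = 37, A = 18.5.
Then Σ (x_i + x_{i+1})·c_i = -69, so x̄ = -69 / (6·18.5) = -23/37.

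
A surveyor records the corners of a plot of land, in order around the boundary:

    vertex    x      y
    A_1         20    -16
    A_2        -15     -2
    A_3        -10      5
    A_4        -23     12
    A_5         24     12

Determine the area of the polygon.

Cross-terms: -280, -95, -5, -564, -624  ⇒  Σ = -1568
Area = |Σ|/2 = 784.

784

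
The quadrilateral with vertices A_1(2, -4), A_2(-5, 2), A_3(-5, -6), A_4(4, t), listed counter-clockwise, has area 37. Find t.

The doubled signed area Σ (x_i y_{i+1} − x_{i+1} y_i) is linear in t.
With t=0 it equals 32; the coefficient of t is -7 (from the two edges through A_4).
So -7·t + 32 = 2·37 = 74 ⇒ t = -6.

-6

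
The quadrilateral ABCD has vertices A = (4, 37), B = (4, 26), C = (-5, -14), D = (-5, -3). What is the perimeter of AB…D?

|AB| = √((0)² + (-11)²) = √121 = 11
|BC| = √((-9)² + (-40)²) = √1681 = 41
|CD| = √((0)² + (11)²) = √121 = 11
|DA| = √((9)² + (40)²) = √1681 = 41
Perimeter = 11 + 41 + 11 + 41 = 104.

104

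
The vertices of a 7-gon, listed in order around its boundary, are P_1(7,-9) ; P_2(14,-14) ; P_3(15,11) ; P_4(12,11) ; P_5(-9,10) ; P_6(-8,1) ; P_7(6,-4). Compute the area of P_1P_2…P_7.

Σ = (28) + (364) + (33) + (219) + (71) + (26) + (-26) = 715
Area = |Σ|/2 = 357.5.

357.5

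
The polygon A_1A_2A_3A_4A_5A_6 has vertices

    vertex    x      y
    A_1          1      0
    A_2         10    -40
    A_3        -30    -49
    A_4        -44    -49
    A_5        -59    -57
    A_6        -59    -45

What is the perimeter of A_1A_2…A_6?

|A_1A_2| = √((9)² + (-40)²) = √1681 = 41
|A_2A_3| = √((-40)² + (-9)²) = √1681 = 41
|A_3A_4| = √((-14)² + (0)²) = √196 = 14
|A_4A_5| = √((-15)² + (-8)²) = √289 = 17
|A_5A_6| = √((0)² + (12)²) = √144 = 12
|A_6A_1| = √((60)² + (45)²) = √5625 = 75
Perimeter = 41 + 41 + 14 + 17 + 12 + 75 = 200.

200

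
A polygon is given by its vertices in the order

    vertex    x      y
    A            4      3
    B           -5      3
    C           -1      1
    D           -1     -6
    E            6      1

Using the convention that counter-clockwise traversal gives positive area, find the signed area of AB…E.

40.5

Apply the shoelace (surveyor's) formula: 2A = Σ (x_i·y_{i+1} − x_{i+1}·y_i), indices taken mod 5.
A→B: (4)(3) − (-5)(3) = 27
B→C: (-5)(1) − (-1)(3) = -2
C→D: (-1)(-6) − (-1)(1) = 7
D→E: (-1)(1) − (6)(-6) = 35
E→A: (6)(3) − (4)(1) = 14
Σ = 81
Signed area = Σ/2 = 40.5 (positive ⇒ counter-clockwise traversal).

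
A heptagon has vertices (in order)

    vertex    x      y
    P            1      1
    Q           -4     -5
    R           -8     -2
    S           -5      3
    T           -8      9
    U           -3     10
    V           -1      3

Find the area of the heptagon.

Σ = (-1) + (-32) + (-34) + (-21) + (-53) + (1) + (-4) = -144
Area = |Σ|/2 = 72.

72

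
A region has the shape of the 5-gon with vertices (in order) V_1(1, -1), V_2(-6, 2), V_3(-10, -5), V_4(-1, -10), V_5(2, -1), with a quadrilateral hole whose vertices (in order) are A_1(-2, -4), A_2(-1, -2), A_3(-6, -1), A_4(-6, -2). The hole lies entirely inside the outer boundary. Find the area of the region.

73

Outer boundary:
Apply Gauss's area formula: 2A = Σ (x_i·y_{i+1} − x_{i+1}·y_i), indices taken mod 5.
Cross-terms: -4, 50, 95, 21, -1  ⇒  Σ = 161
Area = |Σ|/2 = 80.5.
Hole:
Apply the shoelace (surveyor's) formula: 2A = Σ (x_i·y_{i+1} − x_{i+1}·y_i), indices taken mod 4.
A_1→A_2: (-2)(-2) − (-1)(-4) = 0
A_2→A_3: (-1)(-1) − (-6)(-2) = -11
A_3→A_4: (-6)(-2) − (-6)(-1) = 6
A_4→A_1: (-6)(-4) − (-2)(-2) = 20
Σ = 15
Area = |Σ|/2 = 7.5.
Net area = 80.5 − 7.5 = 73.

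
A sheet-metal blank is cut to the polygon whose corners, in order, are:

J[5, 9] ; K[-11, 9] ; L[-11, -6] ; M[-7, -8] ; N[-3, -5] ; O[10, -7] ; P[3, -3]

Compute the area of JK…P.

235

Apply the surveyor's formula: 2A = Σ (x_i·y_{i+1} − x_{i+1}·y_i), indices taken mod 7.
J→K: (5)(9) − (-11)(9) = 144
K→L: (-11)(-6) − (-11)(9) = 165
L→M: (-11)(-8) − (-7)(-6) = 46
M→N: (-7)(-5) − (-3)(-8) = 11
N→O: (-3)(-7) − (10)(-5) = 71
O→P: (10)(-3) − (3)(-7) = -9
P→J: (3)(9) − (5)(-3) = 42
Σ = 470
Area = |Σ|/2 = 235.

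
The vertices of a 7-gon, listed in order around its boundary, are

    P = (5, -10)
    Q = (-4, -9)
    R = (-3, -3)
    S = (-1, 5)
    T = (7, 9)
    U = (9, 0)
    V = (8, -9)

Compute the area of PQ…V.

Apply Gauss's area formula: 2A = Σ (x_i·y_{i+1} − x_{i+1}·y_i), indices taken mod 7.
Σ = (-85) + (-15) + (-18) + (-44) + (-81) + (-81) + (-35) = -359
Area = |Σ|/2 = 179.5.

179.5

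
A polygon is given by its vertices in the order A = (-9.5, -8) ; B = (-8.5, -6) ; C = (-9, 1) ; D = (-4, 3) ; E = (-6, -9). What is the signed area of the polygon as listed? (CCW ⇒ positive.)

-40

Apply the shoelace formula: 2A = Σ (x_i·y_{i+1} − x_{i+1}·y_i), indices taken mod 5.
Σ = (-11) + (-62.5) + (-23) + (54) + (-37.5) = -80
Signed area = Σ/2 = -40 (negative ⇒ clockwise traversal).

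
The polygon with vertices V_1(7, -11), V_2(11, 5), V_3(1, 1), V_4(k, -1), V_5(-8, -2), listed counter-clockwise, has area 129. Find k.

Write out the shoelace sum; only the two edges meeting at V_4 involve k:
2·Area = [(1·(-1) − k·1) + (k·(-2) − (-8)·(-1))] + 264
       = -3·k + 255 = 258
⇒ k = -1.

-1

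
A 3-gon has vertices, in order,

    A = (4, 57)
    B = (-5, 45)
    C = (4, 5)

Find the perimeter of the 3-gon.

108

|AB| = √((-9)² + (-12)²) = √225 = 15
|BC| = √((9)² + (-40)²) = √1681 = 41
|CA| = √((0)² + (52)²) = √2704 = 52
Perimeter = 15 + 41 + 52 = 108.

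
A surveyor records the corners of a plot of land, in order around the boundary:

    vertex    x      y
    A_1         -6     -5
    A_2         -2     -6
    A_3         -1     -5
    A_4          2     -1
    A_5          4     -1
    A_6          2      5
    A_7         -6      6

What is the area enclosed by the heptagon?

Apply the shoelace formula: 2A = Σ (x_i·y_{i+1} − x_{i+1}·y_i), indices taken mod 7.
Σ = (26) + (4) + (11) + (2) + (22) + (42) + (66) = 173
Area = |Σ|/2 = 86.5.

86.5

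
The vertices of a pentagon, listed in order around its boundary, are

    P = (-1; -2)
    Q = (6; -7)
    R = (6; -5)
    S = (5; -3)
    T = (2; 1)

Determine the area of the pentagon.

23

Apply Gauss's area formula: 2A = Σ (x_i·y_{i+1} − x_{i+1}·y_i), indices taken mod 5.
Σ = (19) + (12) + (7) + (11) + (-3) = 46
Area = |Σ|/2 = 23.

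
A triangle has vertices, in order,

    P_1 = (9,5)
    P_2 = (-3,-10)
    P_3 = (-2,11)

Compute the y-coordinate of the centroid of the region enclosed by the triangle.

Apply the surveyor's formula. First the cross-terms c_i = x_i·y_{i+1} − x_{i+1}·y_i:
  -75, -53, -109  ⇒  2A = -237, A = -118.5.
Then Σ (y_i + y_{i+1})·c_i = -1422, so ȳ = -1422 / (6·(-118.5)) = 2.

2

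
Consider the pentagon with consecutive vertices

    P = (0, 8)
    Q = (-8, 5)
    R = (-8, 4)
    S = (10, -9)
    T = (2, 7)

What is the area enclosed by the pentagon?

Apply Gauss's area formula: 2A = Σ (x_i·y_{i+1} − x_{i+1}·y_i), indices taken mod 5.
Σ = (64) + (8) + (32) + (88) + (16) = 208
Area = |Σ|/2 = 104.

104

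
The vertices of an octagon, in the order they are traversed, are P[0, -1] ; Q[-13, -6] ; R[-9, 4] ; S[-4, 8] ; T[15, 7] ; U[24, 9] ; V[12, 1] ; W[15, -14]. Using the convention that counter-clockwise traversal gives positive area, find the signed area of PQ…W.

-319

Apply Gauss's area formula: 2A = Σ (x_i·y_{i+1} − x_{i+1}·y_i), indices taken mod 8.
Cross-terms: -13, -106, -56, -148, -33, -84, -183, -15  ⇒  Σ = -638
Signed area = Σ/2 = -319 (negative ⇒ clockwise traversal).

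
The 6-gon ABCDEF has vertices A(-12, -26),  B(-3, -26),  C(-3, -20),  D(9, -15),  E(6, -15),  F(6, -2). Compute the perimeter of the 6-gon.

|AB| = √((9)² + (0)²) = √81 = 9
|BC| = √((0)² + (6)²) = √36 = 6
|CD| = √((12)² + (5)²) = √169 = 13
|DE| = √((-3)² + (0)²) = √9 = 3
|EF| = √((0)² + (13)²) = √169 = 13
|FA| = √((-18)² + (-24)²) = √900 = 30
Perimeter = 9 + 6 + 13 + 3 + 13 + 30 = 74.

74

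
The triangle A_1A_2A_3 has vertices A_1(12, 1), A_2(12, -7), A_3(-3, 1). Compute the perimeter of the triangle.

40

|A_1A_2| = √((0)² + (-8)²) = √64 = 8
|A_2A_3| = √((-15)² + (8)²) = √289 = 17
|A_3A_1| = √((15)² + (0)²) = √225 = 15
Perimeter = 8 + 17 + 15 = 40.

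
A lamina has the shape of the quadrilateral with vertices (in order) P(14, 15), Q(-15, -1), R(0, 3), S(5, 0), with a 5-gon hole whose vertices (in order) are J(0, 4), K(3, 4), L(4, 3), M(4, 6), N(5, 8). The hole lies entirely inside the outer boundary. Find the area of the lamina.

105.5

Outer boundary:
Apply Gauss's area formula: 2A = Σ (x_i·y_{i+1} − x_{i+1}·y_i), indices taken mod 4.
Cross-terms: 211, -45, -15, 75  ⇒  Σ = 226
Area = |Σ|/2 = 113.
Hole:
Apply Gauss's area formula: 2A = Σ (x_i·y_{i+1} − x_{i+1}·y_i), indices taken mod 5.
Σ = (-12) + (-7) + (12) + (2) + (20) = 15
Area = |Σ|/2 = 7.5.
Net area = 113 − 7.5 = 105.5.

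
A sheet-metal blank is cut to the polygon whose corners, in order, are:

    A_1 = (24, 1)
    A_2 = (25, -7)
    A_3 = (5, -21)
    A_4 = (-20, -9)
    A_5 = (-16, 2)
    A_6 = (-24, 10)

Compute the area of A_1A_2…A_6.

854

Apply the shoelace formula: 2A = Σ (x_i·y_{i+1} − x_{i+1}·y_i), indices taken mod 6.
A_1→A_2: (24)(-7) − (25)(1) = -193
A_2→A_3: (25)(-21) − (5)(-7) = -490
A_3→A_4: (5)(-9) − (-20)(-21) = -465
A_4→A_5: (-20)(2) − (-16)(-9) = -184
A_5→A_6: (-16)(10) − (-24)(2) = -112
A_6→A_1: (-24)(1) − (24)(10) = -264
Σ = -1708
Area = |Σ|/2 = 854.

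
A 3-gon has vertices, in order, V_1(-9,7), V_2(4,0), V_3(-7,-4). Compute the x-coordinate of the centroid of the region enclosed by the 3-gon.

Apply the shoelace formula. First the cross-terms c_i = x_i·y_{i+1} − x_{i+1}·y_i:
  -28, -16, -85  ⇒  2A = -129, A = -64.5.
Then Σ (x_i + x_{i+1})·c_i = 1548, so x̄ = 1548 / (6·(-64.5)) = -4.

-4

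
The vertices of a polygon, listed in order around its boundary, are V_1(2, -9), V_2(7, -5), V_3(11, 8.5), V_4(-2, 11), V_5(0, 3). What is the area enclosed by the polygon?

146.75

Apply Gauss's area formula: 2A = Σ (x_i·y_{i+1} − x_{i+1}·y_i), indices taken mod 5.
Σ = (53) + (114.5) + (138) + (-6) + (-6) = 293.5
Area = |Σ|/2 = 146.75.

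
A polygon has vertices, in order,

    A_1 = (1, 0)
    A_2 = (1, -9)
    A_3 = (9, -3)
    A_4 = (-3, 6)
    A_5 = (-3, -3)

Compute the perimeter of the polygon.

|A_1A_2| = √((0)² + (-9)²) = √81 = 9
|A_2A_3| = √((8)² + (6)²) = √100 = 10
|A_3A_4| = √((-12)² + (9)²) = √225 = 15
|A_4A_5| = √((0)² + (-9)²) = √81 = 9
|A_5A_1| = √((4)² + (3)²) = √25 = 5
Perimeter = 9 + 10 + 15 + 9 + 5 = 48.

48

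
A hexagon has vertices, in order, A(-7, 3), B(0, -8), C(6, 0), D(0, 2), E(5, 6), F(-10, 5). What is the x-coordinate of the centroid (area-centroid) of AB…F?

-148/147

Apply the shoelace formula. First the cross-terms c_i = x_i·y_{i+1} − x_{i+1}·y_i:
  56, 48, 12, -10, 85, 5  ⇒  2A = 196, A = 98.
Then Σ (x_i + x_{i+1})·c_i = -592, so x̄ = -592 / (6·98) = -148/147.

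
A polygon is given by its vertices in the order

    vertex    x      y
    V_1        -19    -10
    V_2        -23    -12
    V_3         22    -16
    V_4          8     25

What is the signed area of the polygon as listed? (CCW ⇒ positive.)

Σ = (-2) + (632) + (678) + (395) = 1703
Signed area = Σ/2 = 851.5 (positive ⇒ counter-clockwise traversal).

851.5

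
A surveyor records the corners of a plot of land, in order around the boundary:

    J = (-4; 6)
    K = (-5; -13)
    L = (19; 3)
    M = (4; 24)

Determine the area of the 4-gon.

Apply the shoelace formula: 2A = Σ (x_i·y_{i+1} − x_{i+1}·y_i), indices taken mod 4.
J→K: (-4)(-13) − (-5)(6) = 82
K→L: (-5)(3) − (19)(-13) = 232
L→M: (19)(24) − (4)(3) = 444
M→J: (4)(6) − (-4)(24) = 120
Σ = 878
Area = |Σ|/2 = 439.

439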